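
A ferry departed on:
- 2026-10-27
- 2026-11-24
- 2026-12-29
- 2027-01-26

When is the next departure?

All Tuesdays; the gaps (28, 35, 28) vary with month length.
This is the last Tuesday of each month.
Last Tuesday of February 2027: 2027-02-23.

2027-02-23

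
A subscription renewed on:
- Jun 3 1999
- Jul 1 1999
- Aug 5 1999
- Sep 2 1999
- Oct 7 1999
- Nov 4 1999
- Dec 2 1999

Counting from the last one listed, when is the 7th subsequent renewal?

Jul 6 2000

These are Thursdays at 28- or 35-day spacing (28, 35, 28, 35, 28, 28).
The pattern: 1st Thursday of the month.
1st Thursday of January 2000: Jan 6 2000.
February 2000 — 1st Thursday is Feb 3 2000.
March 2000 — 1st Thursday is Mar 2 2000.
1st Thursday of April 2000: Apr 6 2000.
May 2000 — 1st Thursday is May 4 2000.
1st Thursday of June 2000: Jun 1 2000.
July 2000 — 1st Thursday is Jul 6 2000.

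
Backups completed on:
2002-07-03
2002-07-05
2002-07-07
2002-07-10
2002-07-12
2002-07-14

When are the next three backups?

2002-07-17, 2002-07-19, 2002-07-21

The gap pattern 2, 2, 3, 2, 2 repeats every 3 events.
These are the Wednesdays, Fridays and Sundays of each week.
Next Wednesday: 2002-07-17.
Next Friday: 2002-07-19.
Next Sunday: 2002-07-21.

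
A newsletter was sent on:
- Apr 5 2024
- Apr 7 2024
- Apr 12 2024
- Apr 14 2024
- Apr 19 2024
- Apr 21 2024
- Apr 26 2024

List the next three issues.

Apr 28 2024, May 3 2024, May 5 2024

Gaps: 2, 5, 2, 5, 2, 5 days — not constant, but cyclic with period 2.
The events fall on every Friday and Sunday.
The following Sunday is Apr 28 2024.
The following Friday is May 3 2024.
The following Sunday is May 5 2024.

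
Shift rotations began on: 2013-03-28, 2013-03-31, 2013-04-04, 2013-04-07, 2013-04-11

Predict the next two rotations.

2013-04-14, 2013-04-18

Gaps: 3, 4, 3, 4 days — not constant, but cyclic with period 2.
The events fall on every Thursday and Sunday.
Next Sunday: 2013-04-14.
Next Thursday: 2013-04-18.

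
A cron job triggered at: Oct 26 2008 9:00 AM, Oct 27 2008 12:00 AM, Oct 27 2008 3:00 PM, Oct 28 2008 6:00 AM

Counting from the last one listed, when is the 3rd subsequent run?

Oct 30 2008 3:00 AM

The interval is a steady 15 hours (15, 15, 15).
Oct 28 2008 6:00 AM + 15 h = Oct 28 2008 9:00 PM.
Oct 28 2008 9:00 PM + 15 h = Oct 29 2008 12:00 PM.
Oct 29 2008 12:00 PM + 15 h = Oct 30 2008 3:00 AM.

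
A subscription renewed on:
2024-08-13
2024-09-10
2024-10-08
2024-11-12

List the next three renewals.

Gaps: 28, 28, 35 days — a mix of 28 and 35. Every date is a Tuesday.
Each is the 2nd Tuesday of its month.
2nd Tuesday of December 2024: 2024-12-10.
January 2025 — 2nd Tuesday is 2025-01-14.
2nd Tuesday of February 2025: 2025-02-11.

2024-12-10, 2025-01-14, 2025-02-11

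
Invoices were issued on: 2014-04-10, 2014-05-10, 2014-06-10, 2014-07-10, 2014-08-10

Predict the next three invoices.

2014-09-10, 2014-10-10, 2014-11-10

Each date is the 10th; the gaps (30, 31, 30, 31) track the month lengths.
The rule is the 10th of each month.
September 2014: 2014-09-10.
Next: October 2014 → 2014-10-10.
Next: November 2014 → 2014-11-10.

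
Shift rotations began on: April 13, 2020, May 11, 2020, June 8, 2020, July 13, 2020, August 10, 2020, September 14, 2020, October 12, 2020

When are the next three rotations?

Gaps: 28, 28, 35, 28, 35, 28 days — a mix of 28 and 35. Every date is a Monday.
Each is the 2nd Monday of its month.
2nd Monday of November 2020: November 9, 2020.
2nd Monday of December 2020: December 14, 2020.
January 2021 — 2nd Monday is January 11, 2021.

November 9, 2020; December 14, 2020; January 11, 2021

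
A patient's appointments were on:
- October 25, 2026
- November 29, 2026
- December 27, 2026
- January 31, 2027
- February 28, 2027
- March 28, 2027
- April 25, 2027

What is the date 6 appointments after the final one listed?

Every date is a Sunday; gaps 35, 28, 35, 28, 28, 28 days.
Each is the last Sunday of its month (at least one falls on the 29th or later, ruling out '4th Sunday').
Last Sunday of May 2027: May 30, 2027.
June 2027 ends with Sunday June 27, 2027.
July 2027 ends with Sunday July 25, 2027.
August 2027 ends with Sunday August 29, 2027.
September 2027 ends with Sunday September 26, 2027.
October 2027 ends with Sunday October 31, 2027.

October 31, 2027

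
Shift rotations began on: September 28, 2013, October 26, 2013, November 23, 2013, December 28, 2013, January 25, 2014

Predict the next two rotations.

February 22, 2014; March 22, 2014

Gaps: 28, 28, 35, 28 days — a mix of 28 and 35. Every date is a Saturday.
Each is the 4th Saturday of its month.
4th Saturday of February 2014: February 22, 2014.
March 2014 — 4th Saturday is March 22, 2014.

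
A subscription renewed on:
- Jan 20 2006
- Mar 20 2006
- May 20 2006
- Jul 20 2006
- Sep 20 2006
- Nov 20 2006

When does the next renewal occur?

Jan 20 2007

Gaps: 59, 61, 61, 62, 61 days — not constant. Every event is on the 20th of the month.
Pattern: the 20th of every 2 months.
Next: January 2007 → Jan 20 2007.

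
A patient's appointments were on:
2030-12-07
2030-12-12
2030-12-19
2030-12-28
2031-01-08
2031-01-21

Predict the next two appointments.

The spacing grows by 2 each time: 5, 7, 9, 11, 13 days.
Next gap: 15 days. 2031-01-21 + 15 days = 2031-02-05.
Next gap: 17 days. 2031-02-05 + 17 days = 2031-02-22.

2031-02-05, 2031-02-22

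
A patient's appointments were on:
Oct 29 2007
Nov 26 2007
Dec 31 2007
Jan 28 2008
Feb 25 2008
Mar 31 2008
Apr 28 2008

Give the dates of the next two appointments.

May 26 2008, Jun 30 2008

Every date is a Monday; gaps 28, 35, 28, 28, 35, 28 days.
Each is the last Monday of its month (at least one falls on the 29th or later, ruling out '4th Monday').
Last Monday of May 2008: May 26 2008.
June 2008 ends with Monday Jun 30 2008.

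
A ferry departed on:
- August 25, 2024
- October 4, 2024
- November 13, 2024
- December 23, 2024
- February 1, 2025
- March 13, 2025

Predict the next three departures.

April 22, 2025; June 1, 2025; July 11, 2025

Gaps between consecutive events: 40, 40, 40, 40, 40 days — a constant 40-day interval.
March 13, 2025 + 40 days = April 22, 2025.
April 22, 2025 + 40 days = June 1, 2025.
June 1, 2025 + 40 days = July 11, 2025.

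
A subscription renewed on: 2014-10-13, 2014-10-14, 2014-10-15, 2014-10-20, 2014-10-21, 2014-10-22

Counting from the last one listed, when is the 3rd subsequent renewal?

2014-10-29

Gaps: 1, 1, 5, 1, 1 days — not constant, but cyclic with period 3.
The events fall on every Monday, Tuesday and Wednesday.
The following Monday is 2014-10-27.
The following Tuesday is 2014-10-28.
The following Wednesday is 2014-10-29.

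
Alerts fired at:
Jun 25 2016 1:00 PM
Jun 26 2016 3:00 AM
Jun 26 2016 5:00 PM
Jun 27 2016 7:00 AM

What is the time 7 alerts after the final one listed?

Jul 1 2016 9:00 AM

The interval is a steady 14 hours (14, 14, 14).
Jun 27 2016 7:00 AM + 14 h = Jun 27 2016 9:00 PM.
Jun 27 2016 9:00 PM + 14 h = Jun 28 2016 11:00 AM.
Jun 28 2016 11:00 AM + 14 h = Jun 29 2016 1:00 AM.
Jun 29 2016 1:00 AM + 14 h = Jun 29 2016 3:00 PM.
Jun 29 2016 3:00 PM + 14 h = Jun 30 2016 5:00 AM.
Jun 30 2016 5:00 AM + 14 h = Jun 30 2016 7:00 PM.
Jun 30 2016 7:00 PM + 14 h = Jul 1 2016 9:00 AM.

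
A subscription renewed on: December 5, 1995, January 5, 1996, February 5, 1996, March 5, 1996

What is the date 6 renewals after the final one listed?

September 5, 1996

Gaps: 31, 31, 29 days — not constant. Every event is on the 5th of the month.
Pattern: the 5th of each month.
April 1996: April 5, 1996.
Next: May 1996 → May 5, 1996.
June 1996: June 5, 1996.
July 1996: July 5, 1996.
Next: August 1996 → August 5, 1996.
September 1996: September 5, 1996.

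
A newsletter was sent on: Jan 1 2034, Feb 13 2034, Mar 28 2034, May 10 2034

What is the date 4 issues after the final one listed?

Oct 29 2034

Every event comes 43 days after the last (43, 43, 43).
May 10 2034 + 43 days = Jun 22 2034.
Jun 22 2034 + 43 days = Aug 4 2034.
Aug 4 2034 + 43 days = Sep 16 2034.
Sep 16 2034 + 43 days = Oct 29 2034.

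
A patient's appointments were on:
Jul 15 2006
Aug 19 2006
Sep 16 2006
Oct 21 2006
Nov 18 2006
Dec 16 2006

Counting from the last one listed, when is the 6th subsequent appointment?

Gaps: 35, 28, 35, 28, 28 days — a mix of 28 and 35. Every date is a Saturday.
Each is the 3rd Saturday of its month.
3rd Saturday of January 2007: Jan 20 2007.
3rd Saturday of February 2007: Feb 17 2007.
March 2007 — 3rd Saturday is Mar 17 2007.
April 2007 — 3rd Saturday is Apr 21 2007.
3rd Saturday of May 2007: May 19 2007.
June 2007 — 3rd Saturday is Jun 16 2007.

Jun 16 2007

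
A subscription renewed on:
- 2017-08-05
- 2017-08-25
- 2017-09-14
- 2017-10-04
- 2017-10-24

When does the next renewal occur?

2017-11-13

Gaps between consecutive events: 20, 20, 20, 20 days — a constant 20-day interval.
2017-10-24 + 20 days = 2017-11-13.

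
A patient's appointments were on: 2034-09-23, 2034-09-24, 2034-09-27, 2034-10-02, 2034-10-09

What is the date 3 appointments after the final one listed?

Intervals are 1, 3, 5, 7 days — an arithmetic progression with common difference 2.
Next gap: 9 days. 2034-10-09 + 9 days = 2034-10-18.
Next gap: 11 days. 2034-10-18 + 11 days = 2034-10-29.
Next gap: 13 days. 2034-10-29 + 13 days = 2034-11-11.

2034-11-11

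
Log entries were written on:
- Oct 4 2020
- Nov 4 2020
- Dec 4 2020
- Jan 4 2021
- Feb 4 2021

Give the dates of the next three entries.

Each date is the 4th; the gaps (31, 30, 31, 31) track the month lengths.
The rule is the 4th of each month.
Next: March 2021 → Mar 4 2021.
April 2021: Apr 4 2021.
Next: May 2021 → May 4 2021.

Mar 4 2021, Apr 4 2021, May 4 2021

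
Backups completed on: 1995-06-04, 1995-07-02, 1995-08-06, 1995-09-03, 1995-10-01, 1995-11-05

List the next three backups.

All dates are Sundays, 28, 35, 28, 28, 35 days apart.
Specifically, the 1st Sunday of each month.
December 1995 — 1st Sunday is 1995-12-03.
1st Sunday of January 1996: 1996-01-07.
1st Sunday of February 1996: 1996-02-04.

1995-12-03, 1996-01-07, 1996-02-04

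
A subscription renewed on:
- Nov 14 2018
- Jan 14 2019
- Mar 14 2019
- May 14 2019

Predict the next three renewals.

Jul 14 2019, Sep 14 2019, Nov 14 2019

Each date is the 14th; the gaps (61, 59, 61) track the month lengths.
The rule is the 14th of every 2 months.
Next: July 2019 → Jul 14 2019.
Next: September 2019 → Sep 14 2019.
Next: November 2019 → Nov 14 2019.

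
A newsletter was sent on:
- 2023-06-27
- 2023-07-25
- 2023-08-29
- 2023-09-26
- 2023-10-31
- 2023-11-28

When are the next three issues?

2023-12-26, 2024-01-30, 2024-02-27

All Tuesdays; the gaps (28, 35, 28, 35, 28) vary with month length.
This is the last Tuesday of each month.
December 2023 ends with Tuesday 2023-12-26.
January 2024 ends with Tuesday 2024-01-30.
February 2024 ends with Tuesday 2024-02-27.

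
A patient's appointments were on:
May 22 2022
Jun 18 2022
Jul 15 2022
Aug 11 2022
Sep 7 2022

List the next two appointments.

Oct 4 2022, Oct 31 2022

Gaps between consecutive events: 27, 27, 27, 27 days — a constant 27-day interval.
Sep 7 2022 + 27 days = Oct 4 2022.
Oct 4 2022 + 27 days = Oct 31 2022.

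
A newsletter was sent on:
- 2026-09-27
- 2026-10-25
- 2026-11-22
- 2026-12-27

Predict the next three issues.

All dates are Sundays, 28, 28, 35 days apart.
Specifically, the 4th Sunday of each month.
4th Sunday of January 2027: 2027-01-24.
February 2027 — 4th Sunday is 2027-02-28.
March 2027 — 4th Sunday is 2027-03-28.

2027-01-24, 2027-02-28, 2027-03-28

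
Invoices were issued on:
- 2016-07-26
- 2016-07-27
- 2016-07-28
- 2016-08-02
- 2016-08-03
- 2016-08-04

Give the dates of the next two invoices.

The gap pattern 1, 1, 5, 1, 1 repeats every 3 events.
These are the Tuesdays, Wednesdays and Thursdays of each week.
Next Tuesday: 2016-08-09.
The following Wednesday is 2016-08-10.

2016-08-09, 2016-08-10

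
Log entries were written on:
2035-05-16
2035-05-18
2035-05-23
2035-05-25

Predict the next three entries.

2035-05-30, 2035-06-01, 2035-06-06

The gap pattern 2, 5, 2 repeats every 2 events.
These are the Wednesdays and Fridays of each week.
Next Wednesday: 2035-05-30.
Next Friday: 2035-06-01.
The following Wednesday is 2035-06-06.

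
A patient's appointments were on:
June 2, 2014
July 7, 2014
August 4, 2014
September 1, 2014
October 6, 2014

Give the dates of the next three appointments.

November 3, 2014; December 1, 2014; January 5, 2015

Gaps: 35, 28, 28, 35 days — a mix of 28 and 35. Every date is a Monday.
Each is the 1st Monday of its month.
1st Monday of November 2014: November 3, 2014.
December 2014 — 1st Monday is December 1, 2014.
January 2015 — 1st Monday is January 5, 2015.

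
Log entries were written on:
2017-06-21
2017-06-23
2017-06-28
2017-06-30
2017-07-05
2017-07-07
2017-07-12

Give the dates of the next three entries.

2017-07-14, 2017-07-19, 2017-07-21

Gaps: 2, 5, 2, 5, 2, 5 days — not constant, but cyclic with period 2.
The events fall on every Wednesday and Friday.
The following Friday is 2017-07-14.
Next Wednesday: 2017-07-19.
The following Friday is 2017-07-21.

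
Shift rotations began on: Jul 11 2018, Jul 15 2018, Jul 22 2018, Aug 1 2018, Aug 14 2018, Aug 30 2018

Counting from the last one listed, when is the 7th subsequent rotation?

The spacing grows by 3 each time: 4, 7, 10, 13, 16 days.
Next gap: 19 days. Aug 30 2018 + 19 days = Sep 18 2018.
Next gap: 22 days. Sep 18 2018 + 22 days = Oct 10 2018.
Next gap: 25 days. Oct 10 2018 + 25 days = Nov 4 2018.
Next gap: 28 days. Nov 4 2018 + 28 days = Dec 2 2018.
Next gap: 31 days. Dec 2 2018 + 31 days = Jan 2 2019.
Next gap: 34 days. Jan 2 2019 + 34 days = Feb 5 2019.
Next gap: 37 days. Feb 5 2019 + 37 days = Mar 14 2019.

Mar 14 2019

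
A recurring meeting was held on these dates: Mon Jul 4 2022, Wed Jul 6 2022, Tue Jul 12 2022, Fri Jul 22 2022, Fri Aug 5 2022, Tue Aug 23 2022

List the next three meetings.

Wed Sep 14 2022, Mon Oct 10 2022, Wed Nov 9 2022

Gaps: 2, 6, 10, 14, 18 days — each gap is 4 larger than the previous one.
Next gap: 22 days. Tue Aug 23 2022 + 22 days = Wed Sep 14 2022.
Next gap: 26 days. Wed Sep 14 2022 + 26 days = Mon Oct 10 2022.
Next gap: 30 days. Mon Oct 10 2022 + 30 days = Wed Nov 9 2022.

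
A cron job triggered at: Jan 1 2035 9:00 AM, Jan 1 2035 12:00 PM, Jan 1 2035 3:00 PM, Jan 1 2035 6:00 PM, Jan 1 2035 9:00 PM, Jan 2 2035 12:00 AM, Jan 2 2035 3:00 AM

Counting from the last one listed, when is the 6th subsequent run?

Gaps: 3, 3, 3, 3, 3, 3 hours — each event is 3 hours after the previous one.
Jan 2 2035 3:00 AM + 3 h = Jan 2 2035 6:00 AM.
Jan 2 2035 6:00 AM + 3 h = Jan 2 2035 9:00 AM.
Jan 2 2035 9:00 AM + 3 h = Jan 2 2035 12:00 PM.
Jan 2 2035 12:00 PM + 3 h = Jan 2 2035 3:00 PM.
Jan 2 2035 3:00 PM + 3 h = Jan 2 2035 6:00 PM.
Jan 2 2035 6:00 PM + 3 h = Jan 2 2035 9:00 PM.

Jan 2 2035 9:00 PM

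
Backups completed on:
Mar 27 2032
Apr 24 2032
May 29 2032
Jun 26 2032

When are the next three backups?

These are Saturdays with 28, 35, 28-day gaps.
Each is the final Saturday of its month — May 29 2032 is past the 28th, so '4th Saturday' doesn't fit.
Last Saturday of July 2032: Jul 31 2032.
August 2032 ends with Saturday Aug 28 2032.
Last Saturday of September 2032: Sep 25 2032.

Jul 31 2032, Aug 28 2032, Sep 25 2032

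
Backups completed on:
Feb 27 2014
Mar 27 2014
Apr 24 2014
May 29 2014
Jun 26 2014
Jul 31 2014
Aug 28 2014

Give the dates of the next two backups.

Sep 25 2014, Oct 30 2014

All Thursdays; the gaps (28, 28, 35, 28, 35, 28) vary with month length.
This is the last Thursday of each month.
Last Thursday of September 2014: Sep 25 2014.
Last Thursday of October 2014: Oct 30 2014.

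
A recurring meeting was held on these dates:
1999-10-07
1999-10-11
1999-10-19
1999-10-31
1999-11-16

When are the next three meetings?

1999-12-06, 1999-12-30, 2000-01-27

Gaps: 4, 8, 12, 16 days — each gap is 4 larger than the previous one.
Next gap: 20 days. 1999-11-16 + 20 days = 1999-12-06.
Next gap: 24 days. 1999-12-06 + 24 days = 1999-12-30.
Next gap: 28 days. 1999-12-30 + 28 days = 2000-01-27.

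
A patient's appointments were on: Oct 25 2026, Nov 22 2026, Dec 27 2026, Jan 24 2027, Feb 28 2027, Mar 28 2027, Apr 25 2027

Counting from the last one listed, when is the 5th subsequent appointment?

Sep 26 2027

All dates are Sundays, 28, 35, 28, 35, 28, 28 days apart.
Specifically, the 4th Sunday of each month.
May 2027 — 4th Sunday is May 23 2027.
June 2027 — 4th Sunday is Jun 27 2027.
July 2027 — 4th Sunday is Jul 25 2027.
4th Sunday of August 2027: Aug 22 2027.
September 2027 — 4th Sunday is Sep 26 2027.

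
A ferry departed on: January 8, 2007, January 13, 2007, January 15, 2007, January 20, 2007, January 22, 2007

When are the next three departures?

January 27, 2007; January 29, 2007; February 3, 2007

The gap pattern 5, 2, 5, 2 repeats every 2 events.
These are the Mondays and Saturdays of each week.
Next Saturday: January 27, 2007.
Next Monday: January 29, 2007.
Next Saturday: February 3, 2007.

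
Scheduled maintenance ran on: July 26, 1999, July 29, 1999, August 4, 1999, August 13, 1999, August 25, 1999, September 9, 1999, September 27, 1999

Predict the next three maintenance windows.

Gaps: 3, 6, 9, 12, 15, 18 days — each gap is 3 larger than the previous one.
Next gap: 21 days. September 27, 1999 + 21 days = October 18, 1999.
Next gap: 24 days. October 18, 1999 + 24 days = November 11, 1999.
Next gap: 27 days. November 11, 1999 + 27 days = December 8, 1999.

October 18, 1999; November 11, 1999; December 8, 1999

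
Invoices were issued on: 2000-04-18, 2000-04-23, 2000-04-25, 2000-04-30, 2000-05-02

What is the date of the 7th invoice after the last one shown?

2000-05-28

Gaps: 5, 2, 5, 2 days — not constant, but cyclic with period 2.
The events fall on every Tuesday and Sunday.
The following Sunday is 2000-05-07.
The following Tuesday is 2000-05-09.
Next Sunday: 2000-05-14.
Next Tuesday: 2000-05-16.
The following Sunday is 2000-05-21.
The following Tuesday is 2000-05-23.
The following Sunday is 2000-05-28.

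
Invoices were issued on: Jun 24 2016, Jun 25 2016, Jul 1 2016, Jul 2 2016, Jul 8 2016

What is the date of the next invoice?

Jul 9 2016

Every event lands on a Friday or Saturday (gaps cycle 1, 6, 1, 6).
So the schedule is: every Friday and Saturday.
The following Saturday is Jul 9 2016.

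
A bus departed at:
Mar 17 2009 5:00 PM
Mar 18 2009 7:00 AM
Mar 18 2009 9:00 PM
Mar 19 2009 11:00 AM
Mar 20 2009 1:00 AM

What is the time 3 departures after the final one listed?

Spacing: 14, 14, 14, 14 h — constant 14 h.
Mar 20 2009 1:00 AM + 14 h = Mar 20 2009 3:00 PM.
Mar 20 2009 3:00 PM + 14 h = Mar 21 2009 5:00 AM.
Mar 21 2009 5:00 AM + 14 h = Mar 21 2009 7:00 PM.

Mar 21 2009 7:00 PM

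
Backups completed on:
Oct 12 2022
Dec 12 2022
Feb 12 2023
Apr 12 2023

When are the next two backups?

Each date is the 12th; the gaps (61, 62, 59) track the month lengths.
The rule is the 12th of every 2 months.
June 2023: Jun 12 2023.
August 2023: Aug 12 2023.

Jun 12 2023, Aug 12 2023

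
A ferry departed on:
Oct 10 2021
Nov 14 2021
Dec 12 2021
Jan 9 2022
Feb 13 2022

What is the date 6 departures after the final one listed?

Gaps: 35, 28, 28, 35 days — a mix of 28 and 35. Every date is a Sunday.
Each is the 2nd Sunday of its month.
2nd Sunday of March 2022: Mar 13 2022.
2nd Sunday of April 2022: Apr 10 2022.
2nd Sunday of May 2022: May 8 2022.
2nd Sunday of June 2022: Jun 12 2022.
2nd Sunday of July 2022: Jul 10 2022.
2nd Sunday of August 2022: Aug 14 2022.

Aug 14 2022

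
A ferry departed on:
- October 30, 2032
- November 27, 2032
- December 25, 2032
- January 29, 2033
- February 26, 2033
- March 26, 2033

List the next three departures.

April 30, 2033; May 28, 2033; June 25, 2033

These are Saturdays with 28, 28, 35, 28, 28-day gaps.
Each is the final Saturday of its month — October 30, 2032 is past the 28th, so '4th Saturday' doesn't fit.
Last Saturday of April 2033: April 30, 2033.
May 2033 ends with Saturday May 28, 2033.
Last Saturday of June 2033: June 25, 2033.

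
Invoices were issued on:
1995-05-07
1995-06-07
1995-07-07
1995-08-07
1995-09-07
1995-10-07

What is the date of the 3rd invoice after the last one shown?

1996-01-07

The day-of-month is always 7 (31, 30, 31, 31, 30 days between events).
So this recurs on the 7th of each month.
November 1995: 1995-11-07.
Next: December 1995 → 1995-12-07.
January 1996: 1996-01-07.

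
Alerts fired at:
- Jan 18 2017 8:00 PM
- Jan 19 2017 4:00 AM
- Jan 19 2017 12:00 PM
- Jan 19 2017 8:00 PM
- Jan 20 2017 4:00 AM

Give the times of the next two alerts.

Jan 20 2017 12:00 PM, Jan 20 2017 8:00 PM

The interval is a steady 8 hours (8, 8, 8, 8).
Jan 20 2017 4:00 AM + 8 h = Jan 20 2017 12:00 PM.
Jan 20 2017 12:00 PM + 8 h = Jan 20 2017 8:00 PM.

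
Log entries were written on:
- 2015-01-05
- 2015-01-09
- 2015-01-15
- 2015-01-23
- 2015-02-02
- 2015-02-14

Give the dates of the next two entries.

2015-02-28, 2015-03-16

The spacing grows by 2 each time: 4, 6, 8, 10, 12 days.
Next gap: 14 days. 2015-02-14 + 14 days = 2015-02-28.
Next gap: 16 days. 2015-02-28 + 16 days = 2015-03-16.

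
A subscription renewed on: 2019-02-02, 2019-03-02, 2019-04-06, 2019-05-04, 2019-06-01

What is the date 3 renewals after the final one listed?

These are Saturdays at 28- or 35-day spacing (28, 35, 28, 28).
The pattern: 1st Saturday of the month.
1st Saturday of July 2019: 2019-07-06.
August 2019 — 1st Saturday is 2019-08-03.
1st Saturday of September 2019: 2019-09-07.

2019-09-07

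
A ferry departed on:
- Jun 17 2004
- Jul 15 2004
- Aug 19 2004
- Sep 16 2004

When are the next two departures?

Oct 21 2004, Nov 18 2004

All dates are Thursdays, 28, 35, 28 days apart.
Specifically, the 3rd Thursday of each month.
October 2004 — 3rd Thursday is Oct 21 2004.
3rd Thursday of November 2004: Nov 18 2004.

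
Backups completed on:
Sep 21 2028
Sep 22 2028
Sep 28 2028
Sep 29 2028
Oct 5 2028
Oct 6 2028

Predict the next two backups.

Oct 12 2028, Oct 13 2028

Gaps: 1, 6, 1, 6, 1 days — not constant, but cyclic with period 2.
The events fall on every Thursday and Friday.
The following Thursday is Oct 12 2028.
Next Friday: Oct 13 2028.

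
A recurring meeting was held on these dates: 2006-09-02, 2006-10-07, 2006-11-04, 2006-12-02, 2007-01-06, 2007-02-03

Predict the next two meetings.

Gaps: 35, 28, 28, 35, 28 days — a mix of 28 and 35. Every date is a Saturday.
Each is the 1st Saturday of its month.
1st Saturday of March 2007: 2007-03-03.
April 2007 — 1st Saturday is 2007-04-07.

2007-03-03, 2007-04-07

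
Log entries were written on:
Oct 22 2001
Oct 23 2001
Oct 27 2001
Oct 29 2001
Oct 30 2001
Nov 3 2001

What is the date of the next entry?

Gaps: 1, 4, 2, 1, 4 days — not constant, but cyclic with period 3.
The events fall on every Monday, Tuesday and Saturday.
The following Monday is Nov 5 2001.

Nov 5 2001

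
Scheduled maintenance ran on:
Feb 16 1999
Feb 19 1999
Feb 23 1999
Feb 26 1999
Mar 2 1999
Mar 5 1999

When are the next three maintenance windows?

Every event lands on a Tuesday or Friday (gaps cycle 3, 4, 3, 4, 3).
So the schedule is: every Tuesday and Friday.
The following Tuesday is Mar 9 1999.
Next Friday: Mar 12 1999.
The following Tuesday is Mar 16 1999.

Mar 9 1999, Mar 12 1999, Mar 16 1999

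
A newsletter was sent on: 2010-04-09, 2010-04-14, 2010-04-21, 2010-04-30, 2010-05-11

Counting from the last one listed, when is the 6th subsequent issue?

Gaps: 5, 7, 9, 11 days — each gap is 2 larger than the previous one.
Next gap: 13 days. 2010-05-11 + 13 days = 2010-05-24.
Next gap: 15 days. 2010-05-24 + 15 days = 2010-06-08.
Next gap: 17 days. 2010-06-08 + 17 days = 2010-06-25.
Next gap: 19 days. 2010-06-25 + 19 days = 2010-07-14.
Next gap: 21 days. 2010-07-14 + 21 days = 2010-08-04.
Next gap: 23 days. 2010-08-04 + 23 days = 2010-08-27.

2010-08-27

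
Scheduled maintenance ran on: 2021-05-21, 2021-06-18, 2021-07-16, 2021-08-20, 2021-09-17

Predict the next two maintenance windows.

2021-10-15, 2021-11-19

All dates are Fridays, 28, 28, 35, 28 days apart.
Specifically, the 3rd Friday of each month.
3rd Friday of October 2021: 2021-10-15.
November 2021 — 3rd Friday is 2021-11-19.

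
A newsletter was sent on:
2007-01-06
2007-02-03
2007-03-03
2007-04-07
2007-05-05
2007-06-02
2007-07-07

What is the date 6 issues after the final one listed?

These are Saturdays at 28- or 35-day spacing (28, 28, 35, 28, 28, 35).
The pattern: 1st Saturday of the month.
August 2007 — 1st Saturday is 2007-08-04.
1st Saturday of September 2007: 2007-09-01.
October 2007 — 1st Saturday is 2007-10-06.
November 2007 — 1st Saturday is 2007-11-03.
1st Saturday of December 2007: 2007-12-01.
January 2008 — 1st Saturday is 2008-01-05.

2008-01-05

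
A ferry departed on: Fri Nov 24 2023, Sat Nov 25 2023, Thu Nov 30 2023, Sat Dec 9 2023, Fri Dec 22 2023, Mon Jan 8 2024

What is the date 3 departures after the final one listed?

The spacing grows by 4 each time: 1, 5, 9, 13, 17 days.
Next gap: 21 days. Mon Jan 8 2024 + 21 days = Mon Jan 29 2024.
Next gap: 25 days. Mon Jan 29 2024 + 25 days = Fri Feb 23 2024.
Next gap: 29 days. Fri Feb 23 2024 + 29 days = Sat Mar 23 2024.

Sat Mar 23 2024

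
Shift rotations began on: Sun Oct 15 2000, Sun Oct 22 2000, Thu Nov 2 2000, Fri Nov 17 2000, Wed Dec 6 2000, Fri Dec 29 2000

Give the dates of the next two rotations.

Gaps: 7, 11, 15, 19, 23 days — each gap is 4 larger than the previous one.
Next gap: 27 days. Fri Dec 29 2000 + 27 days = Thu Jan 25 2001.
Next gap: 31 days. Thu Jan 25 2001 + 31 days = Sun Feb 25 2001.

Thu Jan 25 2001, Sun Feb 25 2001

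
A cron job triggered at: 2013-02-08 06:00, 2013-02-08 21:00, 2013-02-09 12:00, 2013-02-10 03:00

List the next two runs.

2013-02-10 18:00, 2013-02-11 09:00

The interval is a steady 15 hours (15, 15, 15).
2013-02-10 03:00 + 15 h = 2013-02-10 18:00.
2013-02-10 18:00 + 15 h = 2013-02-11 09:00.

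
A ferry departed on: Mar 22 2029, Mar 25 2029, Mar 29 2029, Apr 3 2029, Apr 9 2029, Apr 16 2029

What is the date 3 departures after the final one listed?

May 13 2029

Intervals are 3, 4, 5, 6, 7 days — an arithmetic progression with common difference 1.
Next gap: 8 days. Apr 16 2029 + 8 days = Apr 24 2029.
Next gap: 9 days. Apr 24 2029 + 9 days = May 3 2029.
Next gap: 10 days. May 3 2029 + 10 days = May 13 2029.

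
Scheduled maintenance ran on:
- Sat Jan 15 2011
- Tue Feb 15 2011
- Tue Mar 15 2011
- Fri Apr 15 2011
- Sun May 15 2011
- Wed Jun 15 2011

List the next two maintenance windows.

Fri Jul 15 2011, Mon Aug 15 2011

Each date is the 15th; the gaps (31, 28, 31, 30, 31) track the month lengths.
The rule is the 15th of each month.
Next: July 2011 → Fri Jul 15 2011.
August 2011: Mon Aug 15 2011.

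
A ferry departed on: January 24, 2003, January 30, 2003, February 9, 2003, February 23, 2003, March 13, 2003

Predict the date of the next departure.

Gaps: 6, 10, 14, 18 days — each gap is 4 larger than the previous one.
Next gap: 22 days. March 13, 2003 + 22 days = April 4, 2003.

April 4, 2003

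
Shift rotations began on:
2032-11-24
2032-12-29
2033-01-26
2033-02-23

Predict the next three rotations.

2033-03-30, 2033-04-27, 2033-05-25

All Wednesdays; the gaps (35, 28, 28) vary with month length.
This is the last Wednesday of each month.
March 2033 ends with Wednesday 2033-03-30.
Last Wednesday of April 2033: 2033-04-27.
May 2033 ends with Wednesday 2033-05-25.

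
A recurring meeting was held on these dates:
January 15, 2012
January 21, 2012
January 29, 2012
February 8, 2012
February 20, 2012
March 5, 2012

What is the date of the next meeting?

March 21, 2012

Intervals are 6, 8, 10, 12, 14 days — an arithmetic progression with common difference 2.
Next gap: 16 days. March 5, 2012 + 16 days = March 21, 2012.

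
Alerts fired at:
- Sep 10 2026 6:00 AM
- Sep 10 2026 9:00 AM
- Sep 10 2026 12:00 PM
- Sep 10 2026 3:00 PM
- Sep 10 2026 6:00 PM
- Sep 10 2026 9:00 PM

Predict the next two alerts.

Sep 11 2026 12:00 AM, Sep 11 2026 3:00 AM

Gaps: 3, 3, 3, 3, 3 hours — each event is 3 hours after the previous one.
Sep 10 2026 9:00 PM + 3 h = Sep 11 2026 12:00 AM.
Sep 11 2026 12:00 AM + 3 h = Sep 11 2026 3:00 AM.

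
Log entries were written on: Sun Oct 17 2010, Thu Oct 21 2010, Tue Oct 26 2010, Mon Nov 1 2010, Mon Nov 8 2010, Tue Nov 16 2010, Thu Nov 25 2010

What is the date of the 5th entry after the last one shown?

The spacing grows by 1 each time: 4, 5, 6, 7, 8, 9 days.
Next gap: 10 days. Thu Nov 25 2010 + 10 days = Sun Dec 5 2010.
Next gap: 11 days. Sun Dec 5 2010 + 11 days = Thu Dec 16 2010.
Next gap: 12 days. Thu Dec 16 2010 + 12 days = Tue Dec 28 2010.
Next gap: 13 days. Tue Dec 28 2010 + 13 days = Mon Jan 10 2011.
Next gap: 14 days. Mon Jan 10 2011 + 14 days = Mon Jan 24 2011.

Mon Jan 24 2011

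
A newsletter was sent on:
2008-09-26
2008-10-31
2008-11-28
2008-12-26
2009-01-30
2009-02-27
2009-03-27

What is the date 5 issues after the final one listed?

All Fridays; the gaps (35, 28, 28, 35, 28, 28) vary with month length.
This is the last Friday of each month.
Last Friday of April 2009: 2009-04-24.
Last Friday of May 2009: 2009-05-29.
June 2009 ends with Friday 2009-06-26.
Last Friday of July 2009: 2009-07-31.
Last Friday of August 2009: 2009-08-28.

2009-08-28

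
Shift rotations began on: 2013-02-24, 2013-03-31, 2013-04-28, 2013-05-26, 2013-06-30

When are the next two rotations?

2013-07-28, 2013-08-25

These are Sundays with 35, 28, 28, 35-day gaps.
Each is the final Sunday of its month — 2013-03-31 is past the 28th, so '4th Sunday' doesn't fit.
Last Sunday of July 2013: 2013-07-28.
August 2013 ends with Sunday 2013-08-25.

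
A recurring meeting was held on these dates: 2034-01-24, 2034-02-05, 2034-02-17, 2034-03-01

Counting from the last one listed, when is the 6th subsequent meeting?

Gaps between consecutive events: 12, 12, 12 days — a constant 12-day interval.
2034-03-01 + 12 days = 2034-03-13.
2034-03-13 + 12 days = 2034-03-25.
2034-03-25 + 12 days = 2034-04-06.
2034-04-06 + 12 days = 2034-04-18.
2034-04-18 + 12 days = 2034-04-30.
2034-04-30 + 12 days = 2034-05-12.

2034-05-12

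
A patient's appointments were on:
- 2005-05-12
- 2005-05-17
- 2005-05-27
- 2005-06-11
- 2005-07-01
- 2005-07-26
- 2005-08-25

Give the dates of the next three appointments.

The spacing grows by 5 each time: 5, 10, 15, 20, 25, 30 days.
Next gap: 35 days. 2005-08-25 + 35 days = 2005-09-29.
Next gap: 40 days. 2005-09-29 + 40 days = 2005-11-08.
Next gap: 45 days. 2005-11-08 + 45 days = 2005-12-23.

2005-09-29, 2005-11-08, 2005-12-23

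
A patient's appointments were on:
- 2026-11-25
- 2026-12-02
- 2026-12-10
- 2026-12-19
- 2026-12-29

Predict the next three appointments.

2027-01-09, 2027-01-21, 2027-02-03

Intervals are 7, 8, 9, 10 days — an arithmetic progression with common difference 1.
Next gap: 11 days. 2026-12-29 + 11 days = 2027-01-09.
Next gap: 12 days. 2027-01-09 + 12 days = 2027-01-21.
Next gap: 13 days. 2027-01-21 + 13 days = 2027-02-03.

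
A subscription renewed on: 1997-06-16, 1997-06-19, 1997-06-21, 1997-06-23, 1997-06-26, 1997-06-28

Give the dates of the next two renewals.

Gaps: 3, 2, 2, 3, 2 days — not constant, but cyclic with period 3.
The events fall on every Monday, Thursday and Saturday.
Next Monday: 1997-06-30.
Next Thursday: 1997-07-03.

1997-06-30, 1997-07-03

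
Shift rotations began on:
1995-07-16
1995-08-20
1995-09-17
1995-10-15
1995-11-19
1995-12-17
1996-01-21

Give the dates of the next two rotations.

1996-02-18, 1996-03-17

Gaps: 35, 28, 28, 35, 28, 35 days — a mix of 28 and 35. Every date is a Sunday.
Each is the 3rd Sunday of its month.
February 1996 — 3rd Sunday is 1996-02-18.
March 1996 — 3rd Sunday is 1996-03-17.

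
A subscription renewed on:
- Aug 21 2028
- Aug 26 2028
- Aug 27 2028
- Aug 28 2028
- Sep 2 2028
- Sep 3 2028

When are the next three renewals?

Every event lands on a Monday or Saturday or Sunday (gaps cycle 5, 1, 1, 5, 1).
So the schedule is: every Monday, Saturday and Sunday.
The following Monday is Sep 4 2028.
The following Saturday is Sep 9 2028.
The following Sunday is Sep 10 2028.

Sep 4 2028, Sep 9 2028, Sep 10 2028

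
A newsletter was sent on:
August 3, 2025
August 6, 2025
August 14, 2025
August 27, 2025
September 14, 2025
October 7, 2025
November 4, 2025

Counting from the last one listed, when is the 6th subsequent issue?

August 4, 2026

Gaps: 3, 8, 13, 18, 23, 28 days — each gap is 5 larger than the previous one.
Next gap: 33 days. November 4, 2025 + 33 days = December 7, 2025.
Next gap: 38 days. December 7, 2025 + 38 days = January 14, 2026.
Next gap: 43 days. January 14, 2026 + 43 days = February 26, 2026.
Next gap: 48 days. February 26, 2026 + 48 days = April 15, 2026.
Next gap: 53 days. April 15, 2026 + 53 days = June 7, 2026.
Next gap: 58 days. June 7, 2026 + 58 days = August 4, 2026.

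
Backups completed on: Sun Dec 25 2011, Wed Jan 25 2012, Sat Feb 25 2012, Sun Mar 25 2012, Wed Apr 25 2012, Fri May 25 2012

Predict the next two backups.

The day-of-month is always 25 (31, 31, 29, 31, 30 days between events).
So this recurs on the 25th of each month.
June 2012: Mon Jun 25 2012.
Next: July 2012 → Wed Jul 25 2012.

Mon Jun 25 2012, Wed Jul 25 2012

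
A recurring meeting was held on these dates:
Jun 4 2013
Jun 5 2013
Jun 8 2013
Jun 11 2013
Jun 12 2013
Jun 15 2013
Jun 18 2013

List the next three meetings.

Gaps: 1, 3, 3, 1, 3, 3 days — not constant, but cyclic with period 3.
The events fall on every Tuesday, Wednesday and Saturday.
The following Wednesday is Jun 19 2013.
Next Saturday: Jun 22 2013.
The following Tuesday is Jun 25 2013.

Jun 19 2013, Jun 22 2013, Jun 25 2013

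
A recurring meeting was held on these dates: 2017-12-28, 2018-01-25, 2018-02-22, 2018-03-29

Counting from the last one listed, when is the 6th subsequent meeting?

All Thursdays; the gaps (28, 28, 35) vary with month length.
This is the last Thursday of each month.
April 2018 ends with Thursday 2018-04-26.
May 2018 ends with Thursday 2018-05-31.
June 2018 ends with Thursday 2018-06-28.
July 2018 ends with Thursday 2018-07-26.
Last Thursday of August 2018: 2018-08-30.
Last Thursday of September 2018: 2018-09-27.

2018-09-27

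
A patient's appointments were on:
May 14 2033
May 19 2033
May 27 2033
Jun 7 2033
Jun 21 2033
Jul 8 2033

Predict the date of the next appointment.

Intervals are 5, 8, 11, 14, 17 days — an arithmetic progression with common difference 3.
Next gap: 20 days. Jul 8 2033 + 20 days = Jul 28 2033.

Jul 28 2033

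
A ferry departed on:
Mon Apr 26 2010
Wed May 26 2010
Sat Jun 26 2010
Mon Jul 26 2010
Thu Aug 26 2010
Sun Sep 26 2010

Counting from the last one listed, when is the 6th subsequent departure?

Sat Mar 26 2011

Gaps: 30, 31, 30, 31, 31 days — not constant. Every event is on the 26th of the month.
Pattern: the 26th of each month.
Next: October 2010 → Tue Oct 26 2010.
Next: November 2010 → Fri Nov 26 2010.
December 2010: Sun Dec 26 2010.
Next: January 2011 → Wed Jan 26 2011.
Next: February 2011 → Sat Feb 26 2011.
Next: March 2011 → Sat Mar 26 2011.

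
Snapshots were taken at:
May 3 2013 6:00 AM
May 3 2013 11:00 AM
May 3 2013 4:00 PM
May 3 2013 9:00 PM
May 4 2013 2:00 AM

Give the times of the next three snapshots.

Spacing: 5, 5, 5, 5 h — constant 5 h.
May 4 2013 2:00 AM + 5 h = May 4 2013 7:00 AM.
May 4 2013 7:00 AM + 5 h = May 4 2013 12:00 PM.
May 4 2013 12:00 PM + 5 h = May 4 2013 5:00 PM.

May 4 2013 7:00 AM, May 4 2013 12:00 PM, May 4 2013 5:00 PM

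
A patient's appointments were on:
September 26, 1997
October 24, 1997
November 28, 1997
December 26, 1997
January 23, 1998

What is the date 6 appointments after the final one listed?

July 24, 1998

These are Fridays at 28- or 35-day spacing (28, 35, 28, 28).
The pattern: 4th Friday of the month.
4th Friday of February 1998: February 27, 1998.
4th Friday of March 1998: March 27, 1998.
4th Friday of April 1998: April 24, 1998.
May 1998 — 4th Friday is May 22, 1998.
June 1998 — 4th Friday is June 26, 1998.
July 1998 — 4th Friday is July 24, 1998.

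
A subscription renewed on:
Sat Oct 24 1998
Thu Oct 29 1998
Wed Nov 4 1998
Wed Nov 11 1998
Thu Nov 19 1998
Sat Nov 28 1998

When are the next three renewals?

Tue Dec 8 1998, Sat Dec 19 1998, Thu Dec 31 1998

The spacing grows by 1 each time: 5, 6, 7, 8, 9 days.
Next gap: 10 days. Sat Nov 28 1998 + 10 days = Tue Dec 8 1998.
Next gap: 11 days. Tue Dec 8 1998 + 11 days = Sat Dec 19 1998.
Next gap: 12 days. Sat Dec 19 1998 + 12 days = Thu Dec 31 1998.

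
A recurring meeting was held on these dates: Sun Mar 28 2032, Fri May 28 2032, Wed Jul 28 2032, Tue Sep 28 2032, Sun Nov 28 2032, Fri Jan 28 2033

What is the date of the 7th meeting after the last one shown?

Each date is the 28th; the gaps (61, 61, 62, 61, 61) track the month lengths.
The rule is the 28th of every 2 months.
March 2033: Mon Mar 28 2033.
May 2033: Sat May 28 2033.
July 2033: Thu Jul 28 2033.
Next: September 2033 → Wed Sep 28 2033.
November 2033: Mon Nov 28 2033.
Next: January 2034 → Sat Jan 28 2034.
Next: March 2034 → Tue Mar 28 2034.

Tue Mar 28 2034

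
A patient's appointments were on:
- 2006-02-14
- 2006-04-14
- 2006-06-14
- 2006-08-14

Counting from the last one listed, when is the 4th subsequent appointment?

The day-of-month is always 14 (59, 61, 61 days between events).
So this recurs on the 14th of every 2 months.
October 2006: 2006-10-14.
Next: December 2006 → 2006-12-14.
February 2007: 2007-02-14.
April 2007: 2007-04-14.

2007-04-14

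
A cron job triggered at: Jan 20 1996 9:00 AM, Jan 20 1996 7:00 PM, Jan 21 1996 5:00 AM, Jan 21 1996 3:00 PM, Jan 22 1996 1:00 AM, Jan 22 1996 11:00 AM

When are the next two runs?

Gaps: 10, 10, 10, 10, 10 hours — each event is 10 hours after the previous one.
Jan 22 1996 11:00 AM + 10 h = Jan 22 1996 9:00 PM.
Jan 22 1996 9:00 PM + 10 h = Jan 23 1996 7:00 AM.

Jan 22 1996 9:00 PM, Jan 23 1996 7:00 AM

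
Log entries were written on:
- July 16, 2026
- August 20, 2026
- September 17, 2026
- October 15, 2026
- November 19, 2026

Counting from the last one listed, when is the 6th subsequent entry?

Gaps: 35, 28, 28, 35 days — a mix of 28 and 35. Every date is a Thursday.
Each is the 3rd Thursday of its month.
December 2026 — 3rd Thursday is December 17, 2026.
January 2027 — 3rd Thursday is January 21, 2027.
3rd Thursday of February 2027: February 18, 2027.
3rd Thursday of March 2027: March 18, 2027.
April 2027 — 3rd Thursday is April 15, 2027.
3rd Thursday of May 2027: May 20, 2027.

May 20, 2027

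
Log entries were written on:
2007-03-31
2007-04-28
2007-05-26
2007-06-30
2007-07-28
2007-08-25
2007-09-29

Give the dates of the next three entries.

2007-10-27, 2007-11-24, 2007-12-29

Every date is a Saturday; gaps 28, 28, 35, 28, 28, 35 days.
Each is the last Saturday of its month (at least one falls on the 29th or later, ruling out '4th Saturday').
October 2007 ends with Saturday 2007-10-27.
Last Saturday of November 2007: 2007-11-24.
Last Saturday of December 2007: 2007-12-29.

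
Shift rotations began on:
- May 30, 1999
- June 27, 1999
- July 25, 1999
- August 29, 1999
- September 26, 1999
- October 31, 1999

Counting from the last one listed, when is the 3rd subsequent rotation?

All Sundays; the gaps (28, 28, 35, 28, 35) vary with month length.
This is the last Sunday of each month.
Last Sunday of November 1999: November 28, 1999.
Last Sunday of December 1999: December 26, 1999.
January 2000 ends with Sunday January 30, 2000.

January 30, 2000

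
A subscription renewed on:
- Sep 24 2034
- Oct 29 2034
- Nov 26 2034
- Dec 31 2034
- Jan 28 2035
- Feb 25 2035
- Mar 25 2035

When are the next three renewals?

These are Sundays with 35, 28, 35, 28, 28, 28-day gaps.
Each is the final Sunday of its month — Oct 29 2034 is past the 28th, so '4th Sunday' doesn't fit.
April 2035 ends with Sunday Apr 29 2035.
Last Sunday of May 2035: May 27 2035.
June 2035 ends with Sunday Jun 24 2035.

Apr 29 2035, May 27 2035, Jun 24 2035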